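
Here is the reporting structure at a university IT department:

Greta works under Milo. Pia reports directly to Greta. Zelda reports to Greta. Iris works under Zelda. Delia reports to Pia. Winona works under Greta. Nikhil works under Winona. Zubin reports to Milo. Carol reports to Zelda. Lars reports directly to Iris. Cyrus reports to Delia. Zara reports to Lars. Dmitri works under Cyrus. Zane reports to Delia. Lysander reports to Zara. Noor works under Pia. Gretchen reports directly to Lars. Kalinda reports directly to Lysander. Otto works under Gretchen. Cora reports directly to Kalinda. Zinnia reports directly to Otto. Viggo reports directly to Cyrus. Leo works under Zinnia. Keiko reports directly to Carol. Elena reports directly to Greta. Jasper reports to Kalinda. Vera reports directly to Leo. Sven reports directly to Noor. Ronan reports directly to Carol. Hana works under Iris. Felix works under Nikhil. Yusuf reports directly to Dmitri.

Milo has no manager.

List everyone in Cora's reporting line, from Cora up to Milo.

Cora -> Kalinda -> Lysander -> Zara -> Lars -> Iris -> Zelda -> Greta -> Milo

Cora reports to Kalinda. Kalinda reports to Lysander. Lysander reports to Zara. Zara reports to Lars. Lars reports to Iris. Iris reports to Zelda. Zelda reports to Greta. Greta reports to Milo. Milo is at the top.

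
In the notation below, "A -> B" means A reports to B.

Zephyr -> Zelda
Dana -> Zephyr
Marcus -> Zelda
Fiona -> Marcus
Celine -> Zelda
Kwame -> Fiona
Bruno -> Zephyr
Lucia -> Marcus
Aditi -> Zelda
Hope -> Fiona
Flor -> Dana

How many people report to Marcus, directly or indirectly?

Marcus directly manages Fiona, Lucia. Under Fiona: Hope, Kwame (2). Lucia has no reports. So Marcus's organization is 2 direct reports plus everyone under them: 3 + 1 = 4.

4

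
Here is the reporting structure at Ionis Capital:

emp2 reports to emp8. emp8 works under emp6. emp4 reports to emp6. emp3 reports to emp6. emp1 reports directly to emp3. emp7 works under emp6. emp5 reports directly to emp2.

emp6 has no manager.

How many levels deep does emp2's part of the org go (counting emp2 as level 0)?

1

The longest chain under emp2 runs emp2 → emp5, which is 1 level below emp2.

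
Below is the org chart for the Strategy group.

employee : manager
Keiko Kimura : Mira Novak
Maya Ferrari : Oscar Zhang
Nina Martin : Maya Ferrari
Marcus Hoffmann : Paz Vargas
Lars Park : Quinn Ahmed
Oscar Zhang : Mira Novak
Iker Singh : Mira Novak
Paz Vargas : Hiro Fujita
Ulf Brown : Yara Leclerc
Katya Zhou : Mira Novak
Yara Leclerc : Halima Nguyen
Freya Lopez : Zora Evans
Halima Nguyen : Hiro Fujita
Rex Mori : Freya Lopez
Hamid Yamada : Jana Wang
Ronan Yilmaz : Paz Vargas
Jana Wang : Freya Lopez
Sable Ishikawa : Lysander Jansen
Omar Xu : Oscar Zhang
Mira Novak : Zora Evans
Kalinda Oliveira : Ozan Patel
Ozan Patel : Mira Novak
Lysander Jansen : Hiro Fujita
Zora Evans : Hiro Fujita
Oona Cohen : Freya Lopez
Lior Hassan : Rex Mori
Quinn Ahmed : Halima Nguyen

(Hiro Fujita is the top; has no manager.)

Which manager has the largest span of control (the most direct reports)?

Mira Novak

Direct-report counts: Hiro Fujita has 4; Lysander Jansen has 1; Paz Vargas has 2; Halima Nguyen has 2; Quinn Ahmed has 1; Yara Leclerc has 1; Zora Evans has 2; Mira Novak has 5; Ozan Patel has 1; Oscar Zhang has 2; Maya Ferrari has 1; Freya Lopez has 3; Jana Wang has 1; Rex Mori has 1. The largest is 5, held by Mira Novak.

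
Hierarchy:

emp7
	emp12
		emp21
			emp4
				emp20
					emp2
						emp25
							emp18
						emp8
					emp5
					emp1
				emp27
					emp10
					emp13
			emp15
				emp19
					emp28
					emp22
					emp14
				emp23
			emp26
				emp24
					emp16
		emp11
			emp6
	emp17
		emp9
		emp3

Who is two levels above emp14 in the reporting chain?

emp15

emp14 reports to emp19, and emp19 reports to emp15. So emp14's skip-level manager is emp15.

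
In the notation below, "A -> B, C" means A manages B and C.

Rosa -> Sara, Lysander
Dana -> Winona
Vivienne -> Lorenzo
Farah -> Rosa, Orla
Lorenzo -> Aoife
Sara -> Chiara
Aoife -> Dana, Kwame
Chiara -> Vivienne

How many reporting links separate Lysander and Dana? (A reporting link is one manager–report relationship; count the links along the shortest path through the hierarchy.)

Lysander is 1 level below Rosa, and Dana is 6 levels below Rosa (their lowest common manager). The shortest path runs up from Lysander to Rosa and back down to Dana: 1 + 6 = 7 links.

7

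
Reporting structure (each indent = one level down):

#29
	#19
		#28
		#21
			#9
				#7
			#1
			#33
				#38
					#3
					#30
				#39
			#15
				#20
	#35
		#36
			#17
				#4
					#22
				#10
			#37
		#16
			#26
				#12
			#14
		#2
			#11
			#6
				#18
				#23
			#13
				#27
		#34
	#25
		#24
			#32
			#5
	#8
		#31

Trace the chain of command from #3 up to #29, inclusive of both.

#3 reports to #38. #38 reports to #33. #33 reports to #21. #21 reports to #19. #19 reports to #29. #29 is at the top.

#3 -> #38 -> #33 -> #21 -> #19 -> #29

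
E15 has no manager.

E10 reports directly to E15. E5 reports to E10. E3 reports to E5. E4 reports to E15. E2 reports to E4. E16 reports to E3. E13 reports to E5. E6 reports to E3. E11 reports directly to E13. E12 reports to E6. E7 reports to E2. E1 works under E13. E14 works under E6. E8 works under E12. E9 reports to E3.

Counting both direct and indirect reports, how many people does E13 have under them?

E13 directly manages E11, E1. E11 has no reports. E1 has no reports. So E13's organization is 2 direct reports plus everyone under them: 1 + 1 = 2.

2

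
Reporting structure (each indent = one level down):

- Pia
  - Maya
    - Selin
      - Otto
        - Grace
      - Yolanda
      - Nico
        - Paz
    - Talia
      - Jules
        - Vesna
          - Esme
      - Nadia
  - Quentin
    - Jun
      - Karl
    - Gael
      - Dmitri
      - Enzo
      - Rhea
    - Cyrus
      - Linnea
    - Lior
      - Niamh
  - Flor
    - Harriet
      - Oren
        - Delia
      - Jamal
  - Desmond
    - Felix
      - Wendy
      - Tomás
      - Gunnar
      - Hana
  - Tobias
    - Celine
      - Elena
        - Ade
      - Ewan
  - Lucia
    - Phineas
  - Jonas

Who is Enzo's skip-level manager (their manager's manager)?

Quentin

Enzo reports to Gael, and Gael reports to Quentin. So Enzo's skip-level manager is Quentin.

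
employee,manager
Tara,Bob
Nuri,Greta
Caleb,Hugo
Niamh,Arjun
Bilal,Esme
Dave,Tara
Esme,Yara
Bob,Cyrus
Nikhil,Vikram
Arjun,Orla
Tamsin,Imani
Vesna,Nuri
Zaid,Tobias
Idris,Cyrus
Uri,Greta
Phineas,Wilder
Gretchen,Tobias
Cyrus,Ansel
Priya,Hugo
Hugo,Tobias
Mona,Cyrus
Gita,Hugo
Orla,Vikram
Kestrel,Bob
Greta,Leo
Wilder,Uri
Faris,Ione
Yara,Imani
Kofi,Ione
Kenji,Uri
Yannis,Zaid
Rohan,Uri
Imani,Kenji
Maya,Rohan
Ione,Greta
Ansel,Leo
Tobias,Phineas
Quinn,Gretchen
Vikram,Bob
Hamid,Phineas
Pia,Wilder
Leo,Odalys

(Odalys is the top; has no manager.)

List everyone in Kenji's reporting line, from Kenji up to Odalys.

Kenji -> Uri -> Greta -> Leo -> Odalys

Kenji reports to Uri. Uri reports to Greta. Greta reports to Leo. Leo reports to Odalys. Odalys is at the top.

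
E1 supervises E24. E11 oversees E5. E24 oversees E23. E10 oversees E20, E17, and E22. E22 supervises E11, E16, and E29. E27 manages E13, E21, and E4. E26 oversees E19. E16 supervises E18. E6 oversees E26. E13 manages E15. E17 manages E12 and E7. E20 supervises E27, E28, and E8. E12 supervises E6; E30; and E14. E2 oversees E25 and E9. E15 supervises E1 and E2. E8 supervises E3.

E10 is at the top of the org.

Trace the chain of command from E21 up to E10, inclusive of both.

E21 -> E27 -> E20 -> E10

E21 reports to E27. E27 reports to E20. E20 reports to E10. E10 is at the top.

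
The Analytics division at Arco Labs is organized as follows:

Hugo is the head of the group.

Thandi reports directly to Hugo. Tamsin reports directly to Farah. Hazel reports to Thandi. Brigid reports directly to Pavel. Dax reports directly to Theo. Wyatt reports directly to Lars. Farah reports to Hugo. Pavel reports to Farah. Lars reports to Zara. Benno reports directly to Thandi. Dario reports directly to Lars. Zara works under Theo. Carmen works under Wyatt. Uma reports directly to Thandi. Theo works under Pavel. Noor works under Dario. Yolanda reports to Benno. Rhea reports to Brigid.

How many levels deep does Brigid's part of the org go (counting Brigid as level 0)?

1

The longest chain under Brigid runs Brigid → Rhea, which is 1 level below Brigid.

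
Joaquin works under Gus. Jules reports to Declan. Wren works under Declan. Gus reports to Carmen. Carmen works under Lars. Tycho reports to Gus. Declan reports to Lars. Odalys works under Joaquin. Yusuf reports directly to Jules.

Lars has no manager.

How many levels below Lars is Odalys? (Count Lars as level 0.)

Chain from Odalys up to Lars: Odalys → Joaquin → Gus → Carmen → Lars. That is 4 steps up, so Odalys is 4 levels below Lars.

4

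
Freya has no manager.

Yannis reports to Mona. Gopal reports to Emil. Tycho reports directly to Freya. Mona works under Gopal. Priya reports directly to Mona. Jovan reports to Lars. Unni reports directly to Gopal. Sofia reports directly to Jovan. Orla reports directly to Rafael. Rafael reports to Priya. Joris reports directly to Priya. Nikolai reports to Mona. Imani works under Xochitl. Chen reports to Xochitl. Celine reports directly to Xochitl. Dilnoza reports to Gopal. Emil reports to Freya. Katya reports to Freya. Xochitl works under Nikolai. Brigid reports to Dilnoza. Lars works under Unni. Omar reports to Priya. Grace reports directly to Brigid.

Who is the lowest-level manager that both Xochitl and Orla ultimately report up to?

Mona

Xochitl's chain of managers is Nikolai, Mona, Gopal, Emil, Freya. Orla's chain of managers is Rafael, Priya, Mona, Gopal, Emil, Freya. The first manager that appears in both chains is Mona.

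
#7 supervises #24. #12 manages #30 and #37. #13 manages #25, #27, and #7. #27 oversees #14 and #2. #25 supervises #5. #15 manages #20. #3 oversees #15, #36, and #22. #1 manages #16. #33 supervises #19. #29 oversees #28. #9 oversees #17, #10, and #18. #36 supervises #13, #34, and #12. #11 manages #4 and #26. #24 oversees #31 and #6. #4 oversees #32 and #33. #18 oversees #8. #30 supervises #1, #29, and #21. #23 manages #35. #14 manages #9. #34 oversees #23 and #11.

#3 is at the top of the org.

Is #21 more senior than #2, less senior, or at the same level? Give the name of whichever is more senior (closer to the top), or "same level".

same level

Both #21 and #2 are 4 levels below #3.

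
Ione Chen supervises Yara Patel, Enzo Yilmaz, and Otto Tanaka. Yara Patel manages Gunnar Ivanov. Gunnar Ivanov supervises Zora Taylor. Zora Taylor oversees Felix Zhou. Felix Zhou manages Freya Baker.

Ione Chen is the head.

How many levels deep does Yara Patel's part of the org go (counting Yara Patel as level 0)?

The longest chain under Yara Patel runs Yara Patel → Gunnar Ivanov → Zora Taylor → Felix Zhou → Freya Baker, which is 4 levels below Yara Patel.

4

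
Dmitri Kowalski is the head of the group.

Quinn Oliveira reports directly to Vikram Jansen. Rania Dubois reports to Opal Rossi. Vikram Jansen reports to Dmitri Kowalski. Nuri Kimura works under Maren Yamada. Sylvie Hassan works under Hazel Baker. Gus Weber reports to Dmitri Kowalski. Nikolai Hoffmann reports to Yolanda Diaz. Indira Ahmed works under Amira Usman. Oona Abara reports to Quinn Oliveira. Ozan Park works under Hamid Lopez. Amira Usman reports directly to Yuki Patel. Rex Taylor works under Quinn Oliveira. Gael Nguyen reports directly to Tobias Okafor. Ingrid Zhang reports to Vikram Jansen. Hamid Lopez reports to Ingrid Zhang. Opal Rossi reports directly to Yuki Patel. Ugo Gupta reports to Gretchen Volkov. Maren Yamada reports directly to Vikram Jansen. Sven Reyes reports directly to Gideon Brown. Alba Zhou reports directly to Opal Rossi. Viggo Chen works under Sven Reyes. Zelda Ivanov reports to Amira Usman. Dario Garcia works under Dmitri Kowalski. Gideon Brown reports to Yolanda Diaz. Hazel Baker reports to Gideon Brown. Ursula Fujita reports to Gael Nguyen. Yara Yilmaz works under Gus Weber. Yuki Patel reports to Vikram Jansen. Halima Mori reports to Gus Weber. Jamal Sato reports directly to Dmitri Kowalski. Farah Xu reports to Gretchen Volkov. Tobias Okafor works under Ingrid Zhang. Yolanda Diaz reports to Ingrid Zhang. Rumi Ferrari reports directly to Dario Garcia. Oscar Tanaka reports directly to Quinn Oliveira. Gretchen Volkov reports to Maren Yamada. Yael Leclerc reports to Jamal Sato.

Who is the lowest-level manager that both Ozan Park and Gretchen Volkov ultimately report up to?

Vikram Jansen

Ozan Park's chain of managers is Hamid Lopez, Ingrid Zhang, Vikram Jansen, Dmitri Kowalski. Gretchen Volkov's chain of managers is Maren Yamada, Vikram Jansen, Dmitri Kowalski. The first manager that appears in both chains is Vikram Jansen.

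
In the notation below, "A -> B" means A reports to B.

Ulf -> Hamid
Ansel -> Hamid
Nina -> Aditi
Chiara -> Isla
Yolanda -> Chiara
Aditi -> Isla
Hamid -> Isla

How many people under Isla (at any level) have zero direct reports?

The people in Isla's organization with no one reporting to them are Nina, Yolanda, Ulf, Ansel. That is 4.

4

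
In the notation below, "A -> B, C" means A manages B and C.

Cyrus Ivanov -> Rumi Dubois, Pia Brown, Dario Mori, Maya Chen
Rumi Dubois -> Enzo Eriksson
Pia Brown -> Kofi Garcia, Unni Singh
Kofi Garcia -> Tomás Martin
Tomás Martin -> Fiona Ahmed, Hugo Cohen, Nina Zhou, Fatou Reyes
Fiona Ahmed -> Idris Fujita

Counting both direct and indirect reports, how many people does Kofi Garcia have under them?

Kofi Garcia directly manages Tomás Martin. Under Tomás Martin: Fatou Reyes, Nina Zhou, Hugo Cohen, Fiona Ahmed, Idris Fujita (5). That's 6 in total.

6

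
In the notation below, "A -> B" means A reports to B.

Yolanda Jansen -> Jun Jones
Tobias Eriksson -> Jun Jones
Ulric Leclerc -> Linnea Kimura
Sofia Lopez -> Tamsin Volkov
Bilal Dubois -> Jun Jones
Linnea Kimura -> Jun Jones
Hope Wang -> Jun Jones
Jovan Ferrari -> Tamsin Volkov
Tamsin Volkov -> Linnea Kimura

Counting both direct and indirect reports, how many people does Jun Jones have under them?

9

Jun Jones directly manages Linnea Kimura, Tobias Eriksson, Bilal Dubois, Yolanda Jansen, Hope Wang. Under Linnea Kimura: Ulric Leclerc, Tamsin Volkov, Sofia Lopez, Jovan Ferrari (4). Tobias Eriksson has no reports. Bilal Dubois has no reports. Yolanda Jansen has no reports. Hope Wang has no reports. So Jun Jones's organization is 5 direct reports plus everyone under them: 5 + 1 + 1 + 1 + 1 = 9.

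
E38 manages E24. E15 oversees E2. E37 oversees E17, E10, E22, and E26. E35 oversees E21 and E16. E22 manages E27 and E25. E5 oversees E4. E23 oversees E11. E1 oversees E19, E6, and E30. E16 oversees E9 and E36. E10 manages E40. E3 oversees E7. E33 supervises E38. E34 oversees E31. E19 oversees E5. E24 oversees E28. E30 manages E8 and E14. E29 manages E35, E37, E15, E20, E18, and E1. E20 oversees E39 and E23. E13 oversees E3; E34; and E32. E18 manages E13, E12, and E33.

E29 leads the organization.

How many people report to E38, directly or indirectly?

2

E38 directly manages E24. Under E24: E28 (1). That's 2 in total.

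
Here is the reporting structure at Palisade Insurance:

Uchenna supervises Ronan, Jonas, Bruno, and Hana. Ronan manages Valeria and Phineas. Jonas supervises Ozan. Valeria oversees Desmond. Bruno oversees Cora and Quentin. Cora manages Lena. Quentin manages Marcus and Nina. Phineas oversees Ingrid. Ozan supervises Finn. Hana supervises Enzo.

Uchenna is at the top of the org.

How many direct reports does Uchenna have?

Uchenna directly manages Ronan, Jonas, Bruno, Hana. That is 4 direct reports.

4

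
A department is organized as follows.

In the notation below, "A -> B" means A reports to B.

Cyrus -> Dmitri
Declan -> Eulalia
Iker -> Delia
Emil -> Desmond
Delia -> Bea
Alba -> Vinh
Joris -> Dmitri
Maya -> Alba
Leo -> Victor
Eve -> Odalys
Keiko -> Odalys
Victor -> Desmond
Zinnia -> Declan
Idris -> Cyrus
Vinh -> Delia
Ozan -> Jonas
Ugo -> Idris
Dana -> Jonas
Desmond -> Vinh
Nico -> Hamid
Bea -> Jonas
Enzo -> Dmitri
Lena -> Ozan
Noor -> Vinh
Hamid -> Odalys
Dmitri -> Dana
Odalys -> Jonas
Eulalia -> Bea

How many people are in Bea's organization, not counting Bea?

Bea directly manages Eulalia, Delia. Under Eulalia: Declan, Zinnia (2). Under Delia: Iker, Vinh, Noor, Alba, Maya, Desmond, Victor, Leo, Emil (9). So Bea's organization is 2 direct reports plus everyone under them: 3 + 10 = 13.

13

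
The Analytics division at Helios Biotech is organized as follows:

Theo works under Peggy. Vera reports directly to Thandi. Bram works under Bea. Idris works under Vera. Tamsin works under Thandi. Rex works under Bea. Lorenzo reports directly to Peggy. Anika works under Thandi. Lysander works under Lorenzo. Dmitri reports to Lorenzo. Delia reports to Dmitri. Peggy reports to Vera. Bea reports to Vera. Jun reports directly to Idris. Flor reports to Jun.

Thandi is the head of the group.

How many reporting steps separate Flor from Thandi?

Chain from Flor up to Thandi: Flor → Jun → Idris → Vera → Thandi. That is 4 steps up, so Flor is 4 levels below Thandi.

4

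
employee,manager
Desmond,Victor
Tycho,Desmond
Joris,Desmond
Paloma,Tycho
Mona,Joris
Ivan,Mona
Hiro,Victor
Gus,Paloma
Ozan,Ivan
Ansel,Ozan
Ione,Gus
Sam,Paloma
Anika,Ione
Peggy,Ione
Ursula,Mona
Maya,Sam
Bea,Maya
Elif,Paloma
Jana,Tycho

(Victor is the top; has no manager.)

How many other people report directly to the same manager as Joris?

1

Joris reports to Desmond. Desmond's other direct reports are Tycho — 1 peer.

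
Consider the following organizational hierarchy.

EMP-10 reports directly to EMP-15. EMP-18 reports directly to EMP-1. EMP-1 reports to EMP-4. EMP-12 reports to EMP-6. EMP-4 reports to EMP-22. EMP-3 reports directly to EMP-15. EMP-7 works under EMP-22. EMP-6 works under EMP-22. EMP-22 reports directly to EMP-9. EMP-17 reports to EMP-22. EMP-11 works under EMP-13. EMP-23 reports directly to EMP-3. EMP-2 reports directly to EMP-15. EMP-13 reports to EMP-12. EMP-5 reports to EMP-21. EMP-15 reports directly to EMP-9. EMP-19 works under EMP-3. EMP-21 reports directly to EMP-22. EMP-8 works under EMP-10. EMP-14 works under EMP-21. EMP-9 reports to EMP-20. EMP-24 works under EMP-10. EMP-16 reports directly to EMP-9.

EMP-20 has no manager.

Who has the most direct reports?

Direct-report counts: EMP-20 has 1; EMP-9 has 3; EMP-15 has 3; EMP-10 has 2; EMP-3 has 2; EMP-22 has 5; EMP-21 has 2; EMP-6 has 1; EMP-12 has 1; EMP-13 has 1; EMP-4 has 1; EMP-1 has 1. The largest is 5, held by EMP-22.

EMP-22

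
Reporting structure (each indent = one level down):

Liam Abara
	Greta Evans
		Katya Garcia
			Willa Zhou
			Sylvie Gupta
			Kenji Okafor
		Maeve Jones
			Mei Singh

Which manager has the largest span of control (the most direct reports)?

Direct-report counts: Liam Abara has 1; Greta Evans has 2; Maeve Jones has 1; Katya Garcia has 3. The largest is 3, held by Katya Garcia.

Katya Garcia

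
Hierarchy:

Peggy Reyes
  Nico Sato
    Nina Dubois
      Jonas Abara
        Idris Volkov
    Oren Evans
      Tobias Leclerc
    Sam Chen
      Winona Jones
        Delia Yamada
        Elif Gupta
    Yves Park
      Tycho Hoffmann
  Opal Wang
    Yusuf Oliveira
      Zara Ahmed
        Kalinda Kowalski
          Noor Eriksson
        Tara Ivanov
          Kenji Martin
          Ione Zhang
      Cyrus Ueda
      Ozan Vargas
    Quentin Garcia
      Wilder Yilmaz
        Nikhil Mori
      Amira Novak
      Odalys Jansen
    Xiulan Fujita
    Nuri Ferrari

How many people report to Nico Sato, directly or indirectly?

11

Nico Sato directly manages Nina Dubois, Oren Evans, Sam Chen, Yves Park. Under Nina Dubois: Jonas Abara, Idris Volkov (2). Under Oren Evans: Tobias Leclerc (1). Under Sam Chen: Winona Jones, Elif Gupta, Delia Yamada (3). Under Yves Park: Tycho Hoffmann (1). So Nico Sato's organization is 4 direct reports plus everyone under them: 3 + 2 + 4 + 2 = 11.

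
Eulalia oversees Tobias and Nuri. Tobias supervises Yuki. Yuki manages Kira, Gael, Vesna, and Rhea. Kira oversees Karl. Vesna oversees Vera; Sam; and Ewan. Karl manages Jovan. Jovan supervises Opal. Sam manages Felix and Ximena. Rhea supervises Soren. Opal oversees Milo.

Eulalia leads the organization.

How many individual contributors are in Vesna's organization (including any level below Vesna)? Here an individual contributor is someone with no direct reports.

The people in Vesna's organization with no one reporting to them are Ewan, Felix, Ximena, Vera. That is 4.

4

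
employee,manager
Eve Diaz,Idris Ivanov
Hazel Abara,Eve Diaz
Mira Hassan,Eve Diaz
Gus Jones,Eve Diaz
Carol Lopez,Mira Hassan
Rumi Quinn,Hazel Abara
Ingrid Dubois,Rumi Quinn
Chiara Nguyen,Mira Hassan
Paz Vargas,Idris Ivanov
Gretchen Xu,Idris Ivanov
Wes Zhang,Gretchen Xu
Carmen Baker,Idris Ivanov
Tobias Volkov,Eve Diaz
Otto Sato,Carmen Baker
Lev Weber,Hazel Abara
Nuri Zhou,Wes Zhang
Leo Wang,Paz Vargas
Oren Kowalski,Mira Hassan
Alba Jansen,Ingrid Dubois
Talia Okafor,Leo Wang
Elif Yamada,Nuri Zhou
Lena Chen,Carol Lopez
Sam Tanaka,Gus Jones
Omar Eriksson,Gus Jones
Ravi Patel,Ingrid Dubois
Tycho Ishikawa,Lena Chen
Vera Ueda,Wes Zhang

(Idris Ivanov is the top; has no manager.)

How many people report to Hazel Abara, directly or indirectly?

Hazel Abara directly manages Rumi Quinn, Lev Weber. Under Rumi Quinn: Ingrid Dubois, Ravi Patel, Alba Jansen (3). Lev Weber has no reports. So Hazel Abara's organization is 2 direct reports plus everyone under them: 4 + 1 = 5.

5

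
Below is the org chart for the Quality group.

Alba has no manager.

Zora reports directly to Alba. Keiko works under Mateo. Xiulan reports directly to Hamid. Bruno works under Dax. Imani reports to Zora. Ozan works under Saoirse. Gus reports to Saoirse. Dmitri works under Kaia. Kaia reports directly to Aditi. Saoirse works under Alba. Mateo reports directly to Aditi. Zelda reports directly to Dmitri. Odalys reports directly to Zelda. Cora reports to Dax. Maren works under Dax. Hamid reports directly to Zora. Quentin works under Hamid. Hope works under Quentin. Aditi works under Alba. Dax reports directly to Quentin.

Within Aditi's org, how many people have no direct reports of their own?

The people in Aditi's organization with no one reporting to them are Keiko, Odalys. That is 2.

2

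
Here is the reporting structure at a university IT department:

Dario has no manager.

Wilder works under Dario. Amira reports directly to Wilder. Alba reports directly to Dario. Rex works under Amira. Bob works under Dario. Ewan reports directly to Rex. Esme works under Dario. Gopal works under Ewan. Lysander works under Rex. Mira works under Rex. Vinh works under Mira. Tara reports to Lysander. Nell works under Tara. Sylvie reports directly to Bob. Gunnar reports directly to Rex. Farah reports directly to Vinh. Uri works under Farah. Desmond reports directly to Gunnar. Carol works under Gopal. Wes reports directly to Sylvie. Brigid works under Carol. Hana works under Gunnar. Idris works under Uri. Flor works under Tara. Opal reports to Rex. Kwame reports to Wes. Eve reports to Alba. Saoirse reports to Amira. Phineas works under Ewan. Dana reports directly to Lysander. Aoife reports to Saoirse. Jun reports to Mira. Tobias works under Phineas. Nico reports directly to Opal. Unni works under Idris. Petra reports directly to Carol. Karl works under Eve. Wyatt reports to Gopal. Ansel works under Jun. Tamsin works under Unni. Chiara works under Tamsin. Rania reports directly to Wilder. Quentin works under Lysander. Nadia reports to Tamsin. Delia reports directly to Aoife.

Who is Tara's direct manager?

Lysander

Tara reports directly to Lysander.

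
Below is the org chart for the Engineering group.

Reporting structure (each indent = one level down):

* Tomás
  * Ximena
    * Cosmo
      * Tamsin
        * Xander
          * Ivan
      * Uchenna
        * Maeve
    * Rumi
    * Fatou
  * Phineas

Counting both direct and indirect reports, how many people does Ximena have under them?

8

Ximena directly manages Cosmo, Rumi, Fatou. Under Cosmo: Uchenna, Maeve, Tamsin, Xander, Ivan (5). Rumi has no reports. Fatou has no reports. So Ximena's organization is 3 direct reports plus everyone under them: 6 + 1 + 1 = 8.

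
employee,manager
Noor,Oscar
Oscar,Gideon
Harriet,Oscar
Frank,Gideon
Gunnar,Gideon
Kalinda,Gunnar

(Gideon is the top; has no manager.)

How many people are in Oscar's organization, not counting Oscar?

Oscar directly manages Harriet, Noor. Harriet has no reports. Noor has no reports. So Oscar's organization is 2 direct reports plus everyone under them: 1 + 1 = 2.

2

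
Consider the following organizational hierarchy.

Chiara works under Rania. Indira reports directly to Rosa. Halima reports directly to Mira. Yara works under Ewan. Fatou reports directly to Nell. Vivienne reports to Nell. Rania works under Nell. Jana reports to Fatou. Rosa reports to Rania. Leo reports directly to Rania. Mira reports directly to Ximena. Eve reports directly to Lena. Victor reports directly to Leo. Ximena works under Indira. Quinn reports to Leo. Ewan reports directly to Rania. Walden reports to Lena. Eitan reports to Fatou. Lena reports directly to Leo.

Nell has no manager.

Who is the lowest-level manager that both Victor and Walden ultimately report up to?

Victor's chain of managers is Leo, Rania, Nell. Walden's chain of managers is Lena, Leo, Rania, Nell. The first manager that appears in both chains is Leo.

Leo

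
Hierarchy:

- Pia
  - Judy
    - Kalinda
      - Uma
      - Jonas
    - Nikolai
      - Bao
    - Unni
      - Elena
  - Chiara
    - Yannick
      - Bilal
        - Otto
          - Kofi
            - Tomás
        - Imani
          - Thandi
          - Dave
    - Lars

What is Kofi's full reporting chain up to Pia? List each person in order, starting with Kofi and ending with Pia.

Kofi -> Otto -> Bilal -> Yannick -> Chiara -> Pia

Kofi reports to Otto. Otto reports to Bilal. Bilal reports to Yannick. Yannick reports to Chiara. Chiara reports to Pia. Pia is at the top.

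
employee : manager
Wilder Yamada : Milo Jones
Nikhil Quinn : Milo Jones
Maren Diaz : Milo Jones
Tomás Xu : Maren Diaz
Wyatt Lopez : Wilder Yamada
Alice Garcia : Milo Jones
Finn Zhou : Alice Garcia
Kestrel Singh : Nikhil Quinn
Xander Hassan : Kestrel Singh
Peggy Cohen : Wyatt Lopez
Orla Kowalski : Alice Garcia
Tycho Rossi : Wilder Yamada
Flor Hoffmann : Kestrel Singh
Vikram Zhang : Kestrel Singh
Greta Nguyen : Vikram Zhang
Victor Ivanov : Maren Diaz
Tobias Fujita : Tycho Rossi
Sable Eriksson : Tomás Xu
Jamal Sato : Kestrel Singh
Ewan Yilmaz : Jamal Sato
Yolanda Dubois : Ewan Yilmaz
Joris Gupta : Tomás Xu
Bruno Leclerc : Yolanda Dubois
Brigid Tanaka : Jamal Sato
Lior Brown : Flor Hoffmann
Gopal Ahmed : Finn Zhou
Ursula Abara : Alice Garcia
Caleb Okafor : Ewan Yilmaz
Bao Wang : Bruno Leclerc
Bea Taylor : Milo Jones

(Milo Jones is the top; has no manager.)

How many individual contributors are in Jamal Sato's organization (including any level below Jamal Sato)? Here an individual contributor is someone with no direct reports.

The people in Jamal Sato's organization with no one reporting to them are Brigid Tanaka, Caleb Okafor, Bao Wang. That is 3.

3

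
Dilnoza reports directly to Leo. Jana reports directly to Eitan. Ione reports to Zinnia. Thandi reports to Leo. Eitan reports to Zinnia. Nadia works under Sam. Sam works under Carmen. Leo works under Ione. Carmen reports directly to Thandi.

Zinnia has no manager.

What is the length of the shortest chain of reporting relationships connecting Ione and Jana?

3

Ione is 1 level below Zinnia, and Jana is 2 levels below Zinnia (their lowest common manager). The shortest path runs up from Ione to Zinnia and back down to Jana: 1 + 2 = 3 links.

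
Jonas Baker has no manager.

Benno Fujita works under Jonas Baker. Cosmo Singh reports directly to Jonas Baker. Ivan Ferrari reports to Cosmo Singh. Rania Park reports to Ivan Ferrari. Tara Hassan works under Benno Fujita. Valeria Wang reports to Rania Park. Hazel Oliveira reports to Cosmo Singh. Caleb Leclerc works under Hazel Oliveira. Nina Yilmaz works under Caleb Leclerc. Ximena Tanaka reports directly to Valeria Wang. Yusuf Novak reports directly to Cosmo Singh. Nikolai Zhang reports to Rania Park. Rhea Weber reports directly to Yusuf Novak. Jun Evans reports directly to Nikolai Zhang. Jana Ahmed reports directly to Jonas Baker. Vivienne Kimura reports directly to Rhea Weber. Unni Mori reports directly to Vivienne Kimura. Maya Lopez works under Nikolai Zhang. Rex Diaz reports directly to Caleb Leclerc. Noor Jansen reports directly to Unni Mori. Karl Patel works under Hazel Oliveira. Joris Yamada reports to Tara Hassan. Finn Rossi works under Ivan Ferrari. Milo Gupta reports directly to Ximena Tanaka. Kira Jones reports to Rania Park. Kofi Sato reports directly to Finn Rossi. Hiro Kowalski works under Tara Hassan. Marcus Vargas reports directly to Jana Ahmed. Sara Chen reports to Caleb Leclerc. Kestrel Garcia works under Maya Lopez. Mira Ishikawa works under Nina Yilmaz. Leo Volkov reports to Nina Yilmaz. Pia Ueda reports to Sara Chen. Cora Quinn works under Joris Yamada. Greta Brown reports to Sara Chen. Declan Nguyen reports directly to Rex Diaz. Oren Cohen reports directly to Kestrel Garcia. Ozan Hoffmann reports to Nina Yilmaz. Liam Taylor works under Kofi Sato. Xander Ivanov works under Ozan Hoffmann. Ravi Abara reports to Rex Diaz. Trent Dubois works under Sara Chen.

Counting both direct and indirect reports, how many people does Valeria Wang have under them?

2

Valeria Wang directly manages Ximena Tanaka. Under Ximena Tanaka: Milo Gupta (1). That's 2 in total.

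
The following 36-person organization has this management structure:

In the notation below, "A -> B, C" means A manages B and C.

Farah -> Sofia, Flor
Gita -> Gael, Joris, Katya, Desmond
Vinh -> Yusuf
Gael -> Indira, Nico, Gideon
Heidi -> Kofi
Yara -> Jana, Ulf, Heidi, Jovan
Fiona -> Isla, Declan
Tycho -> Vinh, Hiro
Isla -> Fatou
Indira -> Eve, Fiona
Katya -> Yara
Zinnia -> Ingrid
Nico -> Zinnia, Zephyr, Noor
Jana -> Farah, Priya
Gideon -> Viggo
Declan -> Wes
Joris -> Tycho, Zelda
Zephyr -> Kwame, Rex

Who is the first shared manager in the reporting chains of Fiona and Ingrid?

Gael

Fiona's chain of managers is Indira, Gael, Gita. Ingrid's chain of managers is Zinnia, Nico, Gael, Gita. The first manager that appears in both chains is Gael.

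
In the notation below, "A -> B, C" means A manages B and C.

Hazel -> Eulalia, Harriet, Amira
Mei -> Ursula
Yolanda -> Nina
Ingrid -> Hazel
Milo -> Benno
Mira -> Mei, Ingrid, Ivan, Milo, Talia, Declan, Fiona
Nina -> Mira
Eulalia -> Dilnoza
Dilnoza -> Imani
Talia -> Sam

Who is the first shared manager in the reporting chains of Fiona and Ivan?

Mira

Fiona's chain of managers is Mira, Nina, Yolanda. Ivan's chain of managers is Mira, Nina, Yolanda. The first manager that appears in both chains is Mira.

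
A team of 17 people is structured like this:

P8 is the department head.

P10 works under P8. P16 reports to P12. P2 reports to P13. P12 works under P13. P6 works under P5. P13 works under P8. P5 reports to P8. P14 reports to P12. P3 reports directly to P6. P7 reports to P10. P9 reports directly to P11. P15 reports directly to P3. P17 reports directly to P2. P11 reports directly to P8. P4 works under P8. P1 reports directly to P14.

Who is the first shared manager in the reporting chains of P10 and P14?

P8

P10's chain of managers is P8. P14's chain of managers is P12, P13, P8. The first manager that appears in both chains is P8.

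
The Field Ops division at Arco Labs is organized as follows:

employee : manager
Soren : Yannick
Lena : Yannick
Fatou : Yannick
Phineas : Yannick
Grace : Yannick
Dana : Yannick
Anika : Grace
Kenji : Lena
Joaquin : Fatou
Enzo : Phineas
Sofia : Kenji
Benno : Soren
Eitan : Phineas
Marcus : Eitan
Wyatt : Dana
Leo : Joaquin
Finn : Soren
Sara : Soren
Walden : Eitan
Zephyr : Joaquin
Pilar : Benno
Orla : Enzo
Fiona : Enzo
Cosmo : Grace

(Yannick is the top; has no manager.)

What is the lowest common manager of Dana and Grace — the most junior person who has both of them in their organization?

Dana's chain of managers is Yannick. Grace's chain of managers is Yannick. The first manager that appears in both chains is Yannick.

Yannick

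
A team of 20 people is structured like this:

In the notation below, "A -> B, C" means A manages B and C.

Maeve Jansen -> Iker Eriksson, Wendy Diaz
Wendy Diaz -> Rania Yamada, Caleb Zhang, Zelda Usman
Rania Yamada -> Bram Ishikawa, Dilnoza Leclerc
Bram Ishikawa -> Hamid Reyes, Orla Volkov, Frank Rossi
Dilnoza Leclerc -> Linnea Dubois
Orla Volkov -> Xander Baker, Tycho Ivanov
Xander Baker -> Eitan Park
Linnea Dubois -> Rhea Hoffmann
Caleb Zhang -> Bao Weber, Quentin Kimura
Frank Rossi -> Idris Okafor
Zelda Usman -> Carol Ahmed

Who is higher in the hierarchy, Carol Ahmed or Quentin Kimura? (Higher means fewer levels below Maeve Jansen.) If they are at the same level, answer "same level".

same level

Both Carol Ahmed and Quentin Kimura are 3 levels below Maeve Jansen.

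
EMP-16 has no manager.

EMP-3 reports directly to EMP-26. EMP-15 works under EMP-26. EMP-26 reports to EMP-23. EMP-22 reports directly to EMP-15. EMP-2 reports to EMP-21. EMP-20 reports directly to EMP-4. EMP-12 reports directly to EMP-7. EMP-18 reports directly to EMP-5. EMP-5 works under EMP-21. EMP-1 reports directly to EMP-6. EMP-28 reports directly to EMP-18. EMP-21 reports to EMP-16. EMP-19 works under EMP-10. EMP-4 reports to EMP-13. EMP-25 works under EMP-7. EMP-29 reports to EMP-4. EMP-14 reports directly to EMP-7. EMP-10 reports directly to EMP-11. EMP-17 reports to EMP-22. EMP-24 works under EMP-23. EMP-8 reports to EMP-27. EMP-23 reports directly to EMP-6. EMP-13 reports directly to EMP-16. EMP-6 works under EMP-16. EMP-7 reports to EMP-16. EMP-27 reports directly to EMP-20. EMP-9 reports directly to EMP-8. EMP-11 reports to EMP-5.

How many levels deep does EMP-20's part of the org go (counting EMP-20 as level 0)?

3

The longest chain under EMP-20 runs EMP-20 → EMP-27 → EMP-8 → EMP-9, which is 3 levels below EMP-20.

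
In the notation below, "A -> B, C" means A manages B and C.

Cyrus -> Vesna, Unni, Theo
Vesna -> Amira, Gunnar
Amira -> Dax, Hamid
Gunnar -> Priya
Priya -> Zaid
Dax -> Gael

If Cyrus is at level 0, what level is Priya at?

Chain from Priya up to Cyrus: Priya → Gunnar → Vesna → Cyrus. That is 3 steps up, so Priya is 3 levels below Cyrus.

3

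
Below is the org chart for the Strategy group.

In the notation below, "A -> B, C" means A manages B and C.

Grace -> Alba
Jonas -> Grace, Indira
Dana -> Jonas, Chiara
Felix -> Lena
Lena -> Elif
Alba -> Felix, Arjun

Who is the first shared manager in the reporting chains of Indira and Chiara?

Indira's chain of managers is Jonas, Dana. Chiara's chain of managers is Dana. The first manager that appears in both chains is Dana.

Dana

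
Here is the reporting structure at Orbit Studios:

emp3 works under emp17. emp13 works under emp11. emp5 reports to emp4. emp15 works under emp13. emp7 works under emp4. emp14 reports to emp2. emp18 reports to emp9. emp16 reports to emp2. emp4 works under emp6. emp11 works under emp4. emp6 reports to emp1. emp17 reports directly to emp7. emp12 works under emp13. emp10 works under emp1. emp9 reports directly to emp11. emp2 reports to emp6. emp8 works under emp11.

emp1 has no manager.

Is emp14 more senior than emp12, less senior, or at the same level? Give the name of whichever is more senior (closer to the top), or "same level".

emp14 is 3 levels below emp1; emp12 is 5. emp14 is higher.

emp14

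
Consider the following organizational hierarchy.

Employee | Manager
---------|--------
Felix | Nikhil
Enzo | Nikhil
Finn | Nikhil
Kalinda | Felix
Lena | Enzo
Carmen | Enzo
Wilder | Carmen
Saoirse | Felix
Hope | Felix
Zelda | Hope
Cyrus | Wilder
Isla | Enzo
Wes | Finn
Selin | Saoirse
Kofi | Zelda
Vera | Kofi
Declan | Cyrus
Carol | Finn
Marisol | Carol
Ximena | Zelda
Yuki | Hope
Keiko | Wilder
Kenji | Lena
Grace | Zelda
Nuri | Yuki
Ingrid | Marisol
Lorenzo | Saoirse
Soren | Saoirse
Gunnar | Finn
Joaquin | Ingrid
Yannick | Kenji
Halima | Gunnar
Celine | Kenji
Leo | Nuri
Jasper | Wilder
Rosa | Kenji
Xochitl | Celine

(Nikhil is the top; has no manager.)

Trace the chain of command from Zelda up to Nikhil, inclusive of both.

Zelda reports to Hope. Hope reports to Felix. Felix reports to Nikhil. Nikhil is at the top.

Zelda -> Hope -> Felix -> Nikhil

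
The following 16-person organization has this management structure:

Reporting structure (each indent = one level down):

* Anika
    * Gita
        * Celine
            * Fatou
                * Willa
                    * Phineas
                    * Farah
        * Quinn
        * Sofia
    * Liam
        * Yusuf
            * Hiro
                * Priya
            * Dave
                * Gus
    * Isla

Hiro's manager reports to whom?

Hiro reports to Yusuf, and Yusuf reports to Liam. So Hiro's skip-level manager is Liam.

Liam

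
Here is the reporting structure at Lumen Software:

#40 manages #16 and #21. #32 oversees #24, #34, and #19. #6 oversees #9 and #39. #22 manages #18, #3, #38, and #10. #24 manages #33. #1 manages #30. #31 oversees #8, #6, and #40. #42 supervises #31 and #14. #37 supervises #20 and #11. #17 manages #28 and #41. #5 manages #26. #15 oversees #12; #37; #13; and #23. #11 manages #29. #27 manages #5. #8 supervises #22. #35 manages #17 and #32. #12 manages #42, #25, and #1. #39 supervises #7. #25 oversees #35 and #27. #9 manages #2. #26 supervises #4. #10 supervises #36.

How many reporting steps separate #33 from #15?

Chain from #33 up to #15: #33 → #24 → #32 → #35 → #25 → #12 → #15. That is 6 steps up, so #33 is 6 levels below #15.

6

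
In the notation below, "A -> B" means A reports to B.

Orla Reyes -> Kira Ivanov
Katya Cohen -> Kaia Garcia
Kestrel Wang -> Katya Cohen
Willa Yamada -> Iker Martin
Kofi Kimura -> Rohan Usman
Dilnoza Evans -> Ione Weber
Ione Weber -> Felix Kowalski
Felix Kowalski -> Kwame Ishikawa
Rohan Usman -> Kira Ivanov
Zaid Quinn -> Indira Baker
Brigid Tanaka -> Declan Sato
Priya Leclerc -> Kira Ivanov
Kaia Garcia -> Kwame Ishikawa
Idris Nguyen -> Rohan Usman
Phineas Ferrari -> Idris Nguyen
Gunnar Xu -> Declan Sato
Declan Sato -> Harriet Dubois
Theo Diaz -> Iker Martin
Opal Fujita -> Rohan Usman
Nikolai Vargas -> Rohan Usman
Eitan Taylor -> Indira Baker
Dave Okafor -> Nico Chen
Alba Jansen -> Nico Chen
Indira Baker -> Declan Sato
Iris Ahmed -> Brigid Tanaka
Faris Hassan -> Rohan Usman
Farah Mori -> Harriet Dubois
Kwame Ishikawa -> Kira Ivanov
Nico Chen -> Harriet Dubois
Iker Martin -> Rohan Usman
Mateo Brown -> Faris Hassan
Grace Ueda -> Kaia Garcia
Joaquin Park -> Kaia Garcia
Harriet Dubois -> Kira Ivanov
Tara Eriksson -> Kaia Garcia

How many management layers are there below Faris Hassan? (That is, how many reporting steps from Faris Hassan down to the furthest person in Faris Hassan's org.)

The longest chain under Faris Hassan runs Faris Hassan → Mateo Brown, which is 1 level below Faris Hassan.

1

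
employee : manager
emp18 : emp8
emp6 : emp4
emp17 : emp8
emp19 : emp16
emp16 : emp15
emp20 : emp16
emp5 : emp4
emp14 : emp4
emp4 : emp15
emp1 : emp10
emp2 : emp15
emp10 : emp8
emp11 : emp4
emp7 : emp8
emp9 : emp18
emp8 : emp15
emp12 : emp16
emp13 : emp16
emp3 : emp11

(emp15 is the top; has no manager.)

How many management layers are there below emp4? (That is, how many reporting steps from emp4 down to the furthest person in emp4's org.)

The longest chain under emp4 runs emp4 → emp11 → emp3, which is 2 levels below emp4.

2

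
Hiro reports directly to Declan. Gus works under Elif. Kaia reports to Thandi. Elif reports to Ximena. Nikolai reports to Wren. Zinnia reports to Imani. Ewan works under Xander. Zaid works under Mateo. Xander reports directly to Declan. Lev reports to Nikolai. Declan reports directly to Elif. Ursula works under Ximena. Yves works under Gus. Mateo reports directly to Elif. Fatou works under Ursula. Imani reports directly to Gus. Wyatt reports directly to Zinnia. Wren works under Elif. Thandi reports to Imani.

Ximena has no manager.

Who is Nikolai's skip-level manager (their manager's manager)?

Nikolai reports to Wren, and Wren reports to Elif. So Nikolai's skip-level manager is Elif.

Elif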